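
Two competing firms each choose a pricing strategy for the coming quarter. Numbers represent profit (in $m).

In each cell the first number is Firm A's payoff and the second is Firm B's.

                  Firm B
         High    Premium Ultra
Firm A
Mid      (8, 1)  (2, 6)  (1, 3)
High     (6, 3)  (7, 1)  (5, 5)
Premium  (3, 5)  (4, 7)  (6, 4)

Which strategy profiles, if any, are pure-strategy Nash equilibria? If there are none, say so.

There is no pure-strategy Nash equilibrium.

Firm A against High: payoffs 8, 6, 3 → best response Mid.
Firm A against Premium: payoffs 2, 7, 4 → best response High.
Firm A against Ultra: payoffs 1, 5, 6 → best response Premium.
Firm B against Mid: payoffs 1, 6, 3 → best response Premium.
Firm B against High: payoffs 3, 1, 5 → best response Ultra.
Firm B against Premium: payoffs 5, 7, 4 → best response Premium.
No profile is a mutual best response for all players.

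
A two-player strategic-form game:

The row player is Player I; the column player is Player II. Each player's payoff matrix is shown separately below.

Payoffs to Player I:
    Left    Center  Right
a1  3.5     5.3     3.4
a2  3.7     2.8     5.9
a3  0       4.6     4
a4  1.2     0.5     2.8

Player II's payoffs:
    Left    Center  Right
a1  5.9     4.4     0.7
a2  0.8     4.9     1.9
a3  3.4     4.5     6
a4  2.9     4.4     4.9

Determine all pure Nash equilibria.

No pure-strategy Nash equilibrium.

Mark each player's best response to every combination of opponents' strategies; a profile where every player is best-responding is a pure Nash equilibrium.
Player I against Left: payoffs 3.5, 3.7, 0, 1.2 → best response a2.
Player I against Center: payoffs 5.3, 2.8, 4.6, 0.5 → best response a1.
Player I against Right: payoffs 3.4, 5.9, 4, 2.8 → best response a2.
Player II against a1: payoffs 5.9, 4.4, 0.7 → best response Left.
Player II against a2: payoffs 0.8, 4.9, 1.9 → best response Center.
Player II against a3: payoffs 3.4, 4.5, 6 → best response Right.
Player II against a4: payoffs 2.9, 4.4, 4.9 → best response Right.
No profile is a mutual best response for all players.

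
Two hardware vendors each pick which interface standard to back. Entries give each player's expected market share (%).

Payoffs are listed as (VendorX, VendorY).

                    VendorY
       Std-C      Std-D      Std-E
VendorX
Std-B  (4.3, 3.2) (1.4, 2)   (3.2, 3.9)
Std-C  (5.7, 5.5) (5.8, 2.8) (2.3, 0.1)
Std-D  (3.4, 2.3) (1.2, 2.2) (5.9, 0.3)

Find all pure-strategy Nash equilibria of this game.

For each player, find the best response to each opponent profile; mutual best responses are the pure NE.
VendorX against Std-C: payoffs 4.3, 5.7, 3.4 → best response Std-C.
VendorX against Std-D: payoffs 1.4, 5.8, 1.2 → best response Std-C.
VendorX against Std-E: payoffs 3.2, 2.3, 5.9 → best response Std-D.
VendorY against Std-B: payoffs 3.2, 2, 3.9 → best response Std-E.
VendorY against Std-C: payoffs 5.5, 2.8, 0.1 → best response Std-C.
VendorY against Std-D: payoffs 2.3, 2.2, 0.3 → best response Std-C.
Mutual best responses: (Std-C, Std-C).

Pure NE: (Std-C, Std-C)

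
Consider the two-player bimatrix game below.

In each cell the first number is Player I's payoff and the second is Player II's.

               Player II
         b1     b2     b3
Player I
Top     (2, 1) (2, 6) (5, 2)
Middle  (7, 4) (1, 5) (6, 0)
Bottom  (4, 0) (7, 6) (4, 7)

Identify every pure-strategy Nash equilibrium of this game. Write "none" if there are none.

Player I against b1: payoffs 2, 7, 4 → best response Middle.
Player I against b2: payoffs 2, 1, 7 → best response Bottom.
Player I against b3: payoffs 5, 6, 4 → best response Middle.
Player II against Top: payoffs 1, 6, 2 → best response b2.
Player II against Middle: payoffs 4, 5, 0 → best response b2.
Player II against Bottom: payoffs 0, 6, 7 → best response b3.
No profile is a mutual best response for all players.

This game has no pure Nash equilibrium.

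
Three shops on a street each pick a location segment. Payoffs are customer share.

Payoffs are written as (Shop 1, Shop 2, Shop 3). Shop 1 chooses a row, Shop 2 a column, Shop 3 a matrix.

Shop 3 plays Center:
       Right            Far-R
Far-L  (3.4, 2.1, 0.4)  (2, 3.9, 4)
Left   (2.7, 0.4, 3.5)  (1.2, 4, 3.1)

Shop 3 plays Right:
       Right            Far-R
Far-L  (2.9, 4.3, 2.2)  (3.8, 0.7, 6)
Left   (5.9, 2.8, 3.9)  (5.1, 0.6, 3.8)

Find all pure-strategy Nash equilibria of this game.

(Left, Right, Right)

Mark each player's best response to every combination of opponents' strategies; a profile where every player is best-responding is a pure Nash equilibrium.
Shop 1 against (Right, Center): payoffs 3.4, 2.7 → best response Far-L.
Shop 1 against (Right, Right): payoffs 2.9, 5.9 → best response Left.
Shop 1 against (Far-R, Center): payoffs 2, 1.2 → best response Far-L.
Shop 1 against (Far-R, Right): payoffs 3.8, 5.1 → best response Left.
Shop 2 against (Far-L, Center): payoffs 2.1, 3.9 → best response Far-R.
Shop 2 against (Far-L, Right): payoffs 4.3, 0.7 → best response Right.
Shop 2 against (Left, Center): payoffs 0.4, 4 → best response Far-R.
Shop 2 against (Left, Right): payoffs 2.8, 0.6 → best response Right.
Shop 3 against (Far-L, Right): payoffs 0.4, 2.2 → best response Right.
Shop 3 against (Far-L, Far-R): payoffs 4, 6 → best response Right.
Shop 3 against (Left, Right): payoffs 3.5, 3.9 → best response Right.
Shop 3 against (Left, Far-R): payoffs 3.1, 3.8 → best response Right.
Mutual best responses: (Left, Right, Right).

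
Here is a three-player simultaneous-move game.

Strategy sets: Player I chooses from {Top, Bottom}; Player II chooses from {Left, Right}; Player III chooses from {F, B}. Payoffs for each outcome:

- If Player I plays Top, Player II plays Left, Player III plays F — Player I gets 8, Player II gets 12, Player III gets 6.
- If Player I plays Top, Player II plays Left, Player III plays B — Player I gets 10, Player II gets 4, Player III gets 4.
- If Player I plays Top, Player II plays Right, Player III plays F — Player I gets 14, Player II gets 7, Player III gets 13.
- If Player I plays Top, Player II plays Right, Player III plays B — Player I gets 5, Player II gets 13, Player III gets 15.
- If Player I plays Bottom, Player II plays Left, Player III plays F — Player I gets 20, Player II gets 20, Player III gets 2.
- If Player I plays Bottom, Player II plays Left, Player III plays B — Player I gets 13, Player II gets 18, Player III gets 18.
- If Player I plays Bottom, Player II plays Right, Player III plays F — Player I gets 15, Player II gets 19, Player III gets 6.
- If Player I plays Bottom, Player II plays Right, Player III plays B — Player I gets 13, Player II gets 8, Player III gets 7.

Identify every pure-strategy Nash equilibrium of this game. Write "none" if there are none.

(Bottom, Left, B)

For each strategy profile, look for a profitable unilateral deviation.
(Top, Left, F): Player I can switch to Bottom (8 → 20). Not NE.
(Top, Left, B): Player I can switch to Bottom (10 → 13). Not NE.
(Top, Right, F): Player I can switch to Bottom (14 → 15). Not NE.
(Top, Right, B): Player I can switch to Bottom (5 → 13). Not NE.
(Bottom, Left, F): Player III can switch to B (2 → 18). Not NE.
(Bottom, Left, B): Player I gets 13, best alternative 10; Player II gets 18, best alternative 8; Player III gets 18, best alternative 2. No profitable deviation — NE.
(Bottom, Right, F): Player II can switch to Left (19 → 20). Not NE.
(Bottom, Right, B): Player II can switch to Left (8 → 18). Not NE.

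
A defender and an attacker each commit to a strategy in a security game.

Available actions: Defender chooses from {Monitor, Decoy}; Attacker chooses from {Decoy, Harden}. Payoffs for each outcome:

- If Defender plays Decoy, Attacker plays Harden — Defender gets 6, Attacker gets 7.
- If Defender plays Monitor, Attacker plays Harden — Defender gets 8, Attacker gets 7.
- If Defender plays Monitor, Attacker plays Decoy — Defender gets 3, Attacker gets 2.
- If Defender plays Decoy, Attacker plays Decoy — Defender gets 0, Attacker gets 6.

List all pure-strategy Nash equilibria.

Pure NE: (Monitor, Harden)

(Monitor, Decoy): Attacker can switch to Harden (2 → 7). Not NE.
(Monitor, Harden): Defender gets 8, best alternative 6; Attacker gets 7, best alternative 2. No profitable deviation — NE.
(Decoy, Decoy): Defender can switch to Monitor (0 → 3). Not NE.
(Decoy, Harden): Defender can switch to Monitor (6 → 8). Not NE.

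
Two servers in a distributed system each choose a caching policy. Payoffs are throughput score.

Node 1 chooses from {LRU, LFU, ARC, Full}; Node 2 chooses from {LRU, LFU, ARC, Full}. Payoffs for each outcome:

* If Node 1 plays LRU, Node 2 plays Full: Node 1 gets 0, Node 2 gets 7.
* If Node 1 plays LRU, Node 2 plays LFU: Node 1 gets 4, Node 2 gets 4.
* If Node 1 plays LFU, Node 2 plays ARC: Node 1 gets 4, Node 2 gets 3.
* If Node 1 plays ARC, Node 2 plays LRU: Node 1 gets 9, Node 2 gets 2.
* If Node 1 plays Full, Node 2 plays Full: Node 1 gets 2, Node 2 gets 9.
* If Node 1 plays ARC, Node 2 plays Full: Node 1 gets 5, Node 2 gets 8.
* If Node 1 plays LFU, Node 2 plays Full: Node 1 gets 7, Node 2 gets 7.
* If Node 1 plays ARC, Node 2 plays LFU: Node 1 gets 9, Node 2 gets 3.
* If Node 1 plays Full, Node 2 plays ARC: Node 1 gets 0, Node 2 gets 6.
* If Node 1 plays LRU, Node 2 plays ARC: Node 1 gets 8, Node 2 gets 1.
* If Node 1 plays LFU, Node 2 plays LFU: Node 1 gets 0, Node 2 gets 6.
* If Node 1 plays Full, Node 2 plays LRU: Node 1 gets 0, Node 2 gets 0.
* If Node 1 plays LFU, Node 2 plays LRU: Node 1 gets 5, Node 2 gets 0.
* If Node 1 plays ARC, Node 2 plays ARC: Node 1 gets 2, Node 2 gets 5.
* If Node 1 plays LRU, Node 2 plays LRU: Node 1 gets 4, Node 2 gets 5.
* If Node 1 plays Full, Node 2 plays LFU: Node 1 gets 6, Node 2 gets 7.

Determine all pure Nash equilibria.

For each strategy profile, look for a profitable unilateral deviation.
(LRU, LRU): Node 1 can switch to LFU (4 → 5). Not NE.
(LRU, LFU): Node 1 can switch to ARC (4 → 9). Not NE.
(LRU, ARC): Node 2 can switch to LRU (1 → 5). Not NE.
(LRU, Full): Node 1 can switch to LFU (0 → 7). Not NE.
(LFU, LRU): Node 1 can switch to ARC (5 → 9). Not NE.
(LFU, LFU): Node 1 can switch to LRU (0 → 4). Not NE.
(LFU, ARC): Node 1 can switch to LRU (4 → 8). Not NE.
(LFU, Full): Node 1 gets 7, best alternative 5; Node 2 gets 7, best alternative 6. No profitable deviation — NE.
(ARC, LRU): Node 2 can switch to LFU (2 → 3). Not NE.
(ARC, LFU): Node 2 can switch to ARC (3 → 5). Not NE.
(ARC, ARC): Node 1 can switch to LRU (2 → 8). Not NE.
(ARC, Full): Node 1 can switch to LFU (5 → 7). Not NE.
(Full, LRU): Node 1 can switch to LRU (0 → 4). Not NE.
(The remaining 3 profiles each have a profitable deviation by the same check.)

The unique pure-strategy Nash equilibrium is (LFU, Full).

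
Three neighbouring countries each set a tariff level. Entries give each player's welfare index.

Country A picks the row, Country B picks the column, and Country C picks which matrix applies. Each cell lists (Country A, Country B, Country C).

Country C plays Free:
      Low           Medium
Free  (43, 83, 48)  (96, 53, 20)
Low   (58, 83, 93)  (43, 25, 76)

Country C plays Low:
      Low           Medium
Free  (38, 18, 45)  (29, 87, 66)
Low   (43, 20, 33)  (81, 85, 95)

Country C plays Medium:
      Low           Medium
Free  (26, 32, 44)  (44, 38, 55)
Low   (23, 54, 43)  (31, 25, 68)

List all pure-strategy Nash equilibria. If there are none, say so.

Check each profile: it is a Nash equilibrium iff no player can strictly gain by switching unilaterally.
(Free, Low, Free): Country A can switch to Low (43 → 58). Not NE.
(Free, Low, Low): Country A can switch to Low (38 → 43). Not NE.
(Free, Low, Medium): Country B can switch to Medium (32 → 38). Not NE.
(Free, Medium, Free): Country B can switch to Low (53 → 83). Not NE.
(Free, Medium, Low): Country A can switch to Low (29 → 81). Not NE.
(Free, Medium, Medium): Country C can switch to Low (55 → 66). Not NE.
(Low, Low, Free): Country A gets 58, best alternative 43; Country B gets 83, best alternative 25; Country C gets 93, best alternative 43. No profitable deviation — NE.
(Low, Low, Low): Country B can switch to Medium (20 → 85). Not NE.
(Low, Low, Medium): Country A can switch to Free (23 → 26). Not NE.
(Low, Medium, Low): Country A gets 81, best alternative 29; Country B gets 85, best alternative 20; Country C gets 95, best alternative 76. No profitable deviation — NE.
(The remaining 2 profiles each have a profitable deviation by the same check.)

(Low, Low, Free) and (Low, Medium, Low)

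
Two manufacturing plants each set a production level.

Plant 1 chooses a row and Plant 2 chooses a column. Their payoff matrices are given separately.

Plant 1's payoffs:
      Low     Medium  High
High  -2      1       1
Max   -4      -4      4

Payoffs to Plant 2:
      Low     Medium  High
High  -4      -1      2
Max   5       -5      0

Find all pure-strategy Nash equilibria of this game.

This game has no pure Nash equilibrium.

Mark each player's best response to every combination of opponents' strategies; a profile where every player is best-responding is a pure Nash equilibrium.
Plant 1 against Low: payoffs -2, -4 → best response High.
Plant 1 against Medium: payoffs 1, -4 → best response High.
Plant 1 against High: payoffs 1, 4 → best response Max.
Plant 2 against High: payoffs -4, -1, 2 → best response High.
Plant 2 against Max: payoffs 5, -5, 0 → best response Low.
No profile is a mutual best response for all players.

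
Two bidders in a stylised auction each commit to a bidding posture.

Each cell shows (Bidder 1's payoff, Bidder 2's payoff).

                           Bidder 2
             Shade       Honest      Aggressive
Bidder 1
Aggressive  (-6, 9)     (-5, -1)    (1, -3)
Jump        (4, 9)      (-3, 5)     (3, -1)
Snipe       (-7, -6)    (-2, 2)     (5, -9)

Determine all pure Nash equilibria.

Check each profile: it is a Nash equilibrium iff no player can strictly gain by switching unilaterally.
(Aggressive, Shade): Bidder 1 can switch to Jump (-6 → 4). Not NE.
(Aggressive, Honest): Bidder 1 can switch to Jump (-5 → -3). Not NE.
(Aggressive, Aggressive): Bidder 1 can switch to Jump (1 → 3). Not NE.
(Jump, Shade): Bidder 1 gets 4, best alternative -6; Bidder 2 gets 9, best alternative 5. No profitable deviation — NE.
(Jump, Honest): Bidder 1 can switch to Snipe (-3 → -2). Not NE.
(Jump, Aggressive): Bidder 1 can switch to Snipe (3 → 5). Not NE.
(Snipe, Shade): Bidder 1 can switch to Aggressive (-7 → -6). Not NE.
(Snipe, Honest): Bidder 1 gets -2, best alternative -3; Bidder 2 gets 2, best alternative -6. No profitable deviation — NE.
(The remaining 1 profile has a profitable deviation by the same check.)

The pure Nash equilibria are (Jump, Shade), (Snipe, Honest).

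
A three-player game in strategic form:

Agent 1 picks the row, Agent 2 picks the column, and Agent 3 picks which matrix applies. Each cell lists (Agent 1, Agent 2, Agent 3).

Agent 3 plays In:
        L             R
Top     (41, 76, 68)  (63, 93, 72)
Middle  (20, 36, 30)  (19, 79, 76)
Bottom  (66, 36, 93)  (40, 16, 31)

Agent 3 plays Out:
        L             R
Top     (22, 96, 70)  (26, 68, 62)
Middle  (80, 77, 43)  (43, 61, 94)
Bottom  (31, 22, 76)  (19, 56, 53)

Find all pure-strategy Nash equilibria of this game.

The pure Nash equilibria are (Top, R, In); (Middle, L, Out); (Bottom, L, In).

Agent 1 against (L, In): payoffs 41, 20, 66 → best response Bottom.
Agent 1 against (L, Out): payoffs 22, 80, 31 → best response Middle.
Agent 1 against (R, In): payoffs 63, 19, 40 → best response Top.
Agent 1 against (R, Out): payoffs 26, 43, 19 → best response Middle.
Agent 2 against (Top, In): payoffs 76, 93 → best response R.
Agent 2 against (Top, Out): payoffs 96, 68 → best response L.
Agent 2 against (Middle, In): payoffs 36, 79 → best response R.
Agent 2 against (Middle, Out): payoffs 77, 61 → best response L.
Agent 2 against (Bottom, In): payoffs 36, 16 → best response L.
Agent 2 against (Bottom, Out): payoffs 22, 56 → best response R.
Agent 3 against (Top, L): payoffs 68, 70 → best response Out.
Agent 3 against (Top, R): payoffs 72, 62 → best response In.
Agent 3 against (Middle, L): payoffs 30, 43 → best response Out.
Agent 3 against (Middle, R): payoffs 76, 94 → best response Out.
Agent 3 against (Bottom, L): payoffs 93, 76 → best response In.
Agent 3 against (Bottom, R): payoffs 31, 53 → best response Out.
Mutual best responses: (Top, R, In); (Middle, L, Out); (Bottom, L, In).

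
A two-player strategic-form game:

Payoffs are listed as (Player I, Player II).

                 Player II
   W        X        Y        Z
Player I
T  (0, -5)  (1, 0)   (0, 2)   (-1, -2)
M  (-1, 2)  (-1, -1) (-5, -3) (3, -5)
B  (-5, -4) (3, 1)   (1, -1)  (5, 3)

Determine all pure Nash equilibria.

The unique pure-strategy Nash equilibrium is (B, Z).

Player I against W: payoffs 0, -1, -5 → best response T.
Player I against X: payoffs 1, -1, 3 → best response B.
Player I against Y: payoffs 0, -5, 1 → best response B.
Player I against Z: payoffs -1, 3, 5 → best response B.
Player II against T: payoffs -5, 0, 2, -2 → best response Y.
Player II against M: payoffs 2, -1, -3, -5 → best response W.
Player II against B: payoffs -4, 1, -1, 3 → best response Z.
Mutual best responses: (B, Z).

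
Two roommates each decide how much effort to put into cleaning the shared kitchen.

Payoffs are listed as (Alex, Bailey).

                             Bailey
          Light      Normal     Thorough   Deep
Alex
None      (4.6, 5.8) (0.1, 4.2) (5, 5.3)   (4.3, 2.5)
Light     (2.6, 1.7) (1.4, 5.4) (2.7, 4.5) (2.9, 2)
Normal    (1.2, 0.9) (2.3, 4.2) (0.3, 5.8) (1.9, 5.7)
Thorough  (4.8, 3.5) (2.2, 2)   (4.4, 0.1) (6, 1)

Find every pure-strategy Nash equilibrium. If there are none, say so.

The unique pure-strategy Nash equilibrium is (Thorough, Light).

For each strategy profile, look for a profitable unilateral deviation.
(None, Light): Alex can switch to Thorough (4.6 → 4.8). Not NE.
(None, Normal): Alex can switch to Light (0.1 → 1.4). Not NE.
(None, Thorough): Bailey can switch to Light (5.3 → 5.8). Not NE.
(None, Deep): Alex can switch to Thorough (4.3 → 6). Not NE.
(Light, Light): Alex can switch to None (2.6 → 4.6). Not NE.
(Light, Normal): Alex can switch to Normal (1.4 → 2.3). Not NE.
(Light, Thorough): Alex can switch to None (2.7 → 5). Not NE.
(Light, Deep): Alex can switch to None (2.9 → 4.3). Not NE.
(Thorough, Light): Alex gets 4.8, best alternative 4.6; Bailey gets 3.5, best alternative 2. No profitable deviation — NE.
(The remaining 7 profiles each have a profitable deviation by the same check.)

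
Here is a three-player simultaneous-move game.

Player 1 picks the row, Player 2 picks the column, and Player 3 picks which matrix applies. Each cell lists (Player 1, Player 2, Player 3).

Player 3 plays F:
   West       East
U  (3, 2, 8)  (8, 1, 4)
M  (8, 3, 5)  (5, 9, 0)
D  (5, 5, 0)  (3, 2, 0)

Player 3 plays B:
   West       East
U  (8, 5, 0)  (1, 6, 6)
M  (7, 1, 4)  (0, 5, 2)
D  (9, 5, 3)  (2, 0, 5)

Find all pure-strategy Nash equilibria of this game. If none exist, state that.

(U, West, F): Player 1 can switch to M (3 → 8). Not NE.
(U, West, B): Player 1 can switch to D (8 → 9). Not NE.
(U, East, F): Player 2 can switch to West (1 → 2). Not NE.
(U, East, B): Player 1 can switch to D (1 → 2). Not NE.
(M, West, F): Player 2 can switch to East (3 → 9). Not NE.
(M, West, B): Player 1 can switch to U (7 → 8). Not NE.
(M, East, F): Player 1 can switch to U (5 → 8). Not NE.
(M, East, B): Player 1 can switch to U (0 → 1). Not NE.
(D, West, F): Player 1 can switch to M (5 → 8). Not NE.
(D, West, B): Player 1 gets 9, best alternative 8; Player 2 gets 5, best alternative 0; Player 3 gets 3, best alternative 0. No profitable deviation — NE.
(D, East, F): Player 1 can switch to U (3 → 8). Not NE.
(D, East, B): Player 2 can switch to West (0 → 5). Not NE.

(D, West, B)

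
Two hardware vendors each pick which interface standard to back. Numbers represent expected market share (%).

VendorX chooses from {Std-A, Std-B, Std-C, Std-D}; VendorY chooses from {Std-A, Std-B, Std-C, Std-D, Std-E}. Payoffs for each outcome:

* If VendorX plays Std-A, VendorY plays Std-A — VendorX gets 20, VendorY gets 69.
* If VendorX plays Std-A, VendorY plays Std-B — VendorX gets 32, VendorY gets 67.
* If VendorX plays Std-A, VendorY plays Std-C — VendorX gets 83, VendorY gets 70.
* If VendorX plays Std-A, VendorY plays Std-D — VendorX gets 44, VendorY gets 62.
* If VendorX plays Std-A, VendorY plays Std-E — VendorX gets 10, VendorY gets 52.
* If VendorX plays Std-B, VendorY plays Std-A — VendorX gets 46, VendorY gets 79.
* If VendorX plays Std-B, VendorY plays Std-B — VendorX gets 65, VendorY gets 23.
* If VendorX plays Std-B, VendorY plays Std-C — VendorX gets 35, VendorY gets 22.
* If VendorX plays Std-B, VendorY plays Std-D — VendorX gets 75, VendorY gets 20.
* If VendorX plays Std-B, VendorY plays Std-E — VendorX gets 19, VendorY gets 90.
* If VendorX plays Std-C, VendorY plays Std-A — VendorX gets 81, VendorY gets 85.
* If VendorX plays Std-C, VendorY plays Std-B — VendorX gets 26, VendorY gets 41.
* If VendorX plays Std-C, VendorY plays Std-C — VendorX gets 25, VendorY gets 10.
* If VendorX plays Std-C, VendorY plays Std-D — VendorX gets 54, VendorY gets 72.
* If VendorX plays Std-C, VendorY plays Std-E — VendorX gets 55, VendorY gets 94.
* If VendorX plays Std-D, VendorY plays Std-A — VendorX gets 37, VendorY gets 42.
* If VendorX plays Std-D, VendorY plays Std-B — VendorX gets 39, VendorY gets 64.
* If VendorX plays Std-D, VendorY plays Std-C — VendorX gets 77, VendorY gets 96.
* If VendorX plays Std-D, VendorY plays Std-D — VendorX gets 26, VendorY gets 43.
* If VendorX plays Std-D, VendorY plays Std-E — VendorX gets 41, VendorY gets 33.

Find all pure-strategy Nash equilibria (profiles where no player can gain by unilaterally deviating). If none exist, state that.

VendorX against Std-A: payoffs 20, 46, 81, 37 → best response Std-C.
VendorX against Std-B: payoffs 32, 65, 26, 39 → best response Std-B.
VendorX against Std-C: payoffs 83, 35, 25, 77 → best response Std-A.
VendorX against Std-D: payoffs 44, 75, 54, 26 → best response Std-B.
VendorX against Std-E: payoffs 10, 19, 55, 41 → best response Std-C.
VendorY against Std-A: payoffs 69, 67, 70, 62, 52 → best response Std-C.
VendorY against Std-B: payoffs 79, 23, 22, 20, 90 → best response Std-E.
VendorY against Std-C: payoffs 85, 41, 10, 72, 94 → best response Std-E.
VendorY against Std-D: payoffs 42, 64, 96, 43, 33 → best response Std-C.
Mutual best responses: (Std-A, Std-C); (Std-C, Std-E).

Pure-strategy Nash equilibria: (Std-A, Std-C), (Std-C, Std-E)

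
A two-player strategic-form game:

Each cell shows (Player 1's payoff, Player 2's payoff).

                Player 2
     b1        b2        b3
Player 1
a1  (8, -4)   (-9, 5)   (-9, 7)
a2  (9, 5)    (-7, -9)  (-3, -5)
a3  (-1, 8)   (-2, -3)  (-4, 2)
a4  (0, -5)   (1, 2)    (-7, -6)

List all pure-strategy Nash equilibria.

(a2, b1); (a4, b2)

For each player, find the best response to each opponent profile; mutual best responses are the pure NE.
Player 1 against b1: payoffs 8, 9, -1, 0 → best response a2.
Player 1 against b2: payoffs -9, -7, -2, 1 → best response a4.
Player 1 against b3: payoffs -9, -3, -4, -7 → best response a2.
Player 2 against a1: payoffs -4, 5, 7 → best response b3.
Player 2 against a2: payoffs 5, -9, -5 → best response b1.
Player 2 against a3: payoffs 8, -3, 2 → best response b1.
Player 2 against a4: payoffs -5, 2, -6 → best response b2.
Mutual best responses: (a2, b1); (a4, b2).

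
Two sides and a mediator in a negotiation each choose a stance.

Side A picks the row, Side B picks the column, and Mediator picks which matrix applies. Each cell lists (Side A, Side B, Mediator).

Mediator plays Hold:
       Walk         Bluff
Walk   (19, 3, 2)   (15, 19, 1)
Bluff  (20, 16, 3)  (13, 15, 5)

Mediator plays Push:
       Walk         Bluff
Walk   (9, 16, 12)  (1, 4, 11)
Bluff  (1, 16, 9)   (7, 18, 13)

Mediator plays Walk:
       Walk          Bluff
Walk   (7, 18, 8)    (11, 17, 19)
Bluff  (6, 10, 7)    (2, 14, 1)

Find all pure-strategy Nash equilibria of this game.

For each strategy profile, look for a profitable unilateral deviation.
(Walk, Walk, Hold): Side A can switch to Bluff (19 → 20). Not NE.
(Walk, Walk, Push): Side A gets 9, best alternative 1; Side B gets 16, best alternative 4; Mediator gets 12, best alternative 8. No profitable deviation — NE.
(Walk, Walk, Walk): Mediator can switch to Push (8 → 12). Not NE.
(Walk, Bluff, Hold): Mediator can switch to Push (1 → 11). Not NE.
(Walk, Bluff, Push): Side A can switch to Bluff (1 → 7). Not NE.
(Walk, Bluff, Walk): Side B can switch to Walk (17 → 18). Not NE.
(Bluff, Walk, Hold): Mediator can switch to Push (3 → 9). Not NE.
(Bluff, Walk, Push): Side A can switch to Walk (1 → 9). Not NE.
(Bluff, Walk, Walk): Side A can switch to Walk (6 → 7). Not NE.
(Bluff, Bluff, Hold): Side A can switch to Walk (13 → 15). Not NE.
(Bluff, Bluff, Push): Side A gets 7, best alternative 1; Side B gets 18, best alternative 16; Mediator gets 13, best alternative 5. No profitable deviation — NE.
(Bluff, Bluff, Walk): Side A can switch to Walk (2 → 11). Not NE.

(Walk, Walk, Push) and (Bluff, Bluff, Push)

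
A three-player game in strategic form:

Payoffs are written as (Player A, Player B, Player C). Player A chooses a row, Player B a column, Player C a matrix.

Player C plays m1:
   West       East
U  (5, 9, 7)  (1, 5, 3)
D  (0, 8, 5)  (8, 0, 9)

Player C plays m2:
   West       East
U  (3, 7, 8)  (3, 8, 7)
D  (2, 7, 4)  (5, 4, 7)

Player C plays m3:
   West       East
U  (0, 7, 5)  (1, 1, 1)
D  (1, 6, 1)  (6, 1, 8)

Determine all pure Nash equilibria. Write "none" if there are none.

No pure-strategy Nash equilibrium.

Player A against (West, m1): payoffs 5, 0 → best response U.
Player A against (West, m2): payoffs 3, 2 → best response U.
Player A against (West, m3): payoffs 0, 1 → best response D.
Player A against (East, m1): payoffs 1, 8 → best response D.
Player A against (East, m2): payoffs 3, 5 → best response D.
Player A against (East, m3): payoffs 1, 6 → best response D.
Player B against (U, m1): payoffs 9, 5 → best response West.
Player B against (U, m2): payoffs 7, 8 → best response East.
Player B against (U, m3): payoffs 7, 1 → best response West.
Player B against (D, m1): payoffs 8, 0 → best response West.
Player B against (D, m2): payoffs 7, 4 → best response West.
Player B against (D, m3): payoffs 6, 1 → best response West.
Player C against (U, West): payoffs 7, 8, 5 → best response m2.
Player C against (U, East): payoffs 3, 7, 1 → best response m2.
Player C against (D, West): payoffs 5, 4, 1 → best response m1.
Player C against (D, East): payoffs 9, 7, 8 → best response m1.
No profile is a mutual best response for all players.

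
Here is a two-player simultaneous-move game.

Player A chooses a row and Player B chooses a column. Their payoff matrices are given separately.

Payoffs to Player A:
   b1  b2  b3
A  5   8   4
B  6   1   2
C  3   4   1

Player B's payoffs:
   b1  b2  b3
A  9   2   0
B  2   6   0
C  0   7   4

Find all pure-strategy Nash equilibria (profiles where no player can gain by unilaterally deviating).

none

(A, b1): Player A can switch to B (5 → 6). Not NE.
(A, b2): Player B can switch to b1 (2 → 9). Not NE.
(A, b3): Player B can switch to b1 (0 → 9). Not NE.
(B, b1): Player B can switch to b2 (2 → 6). Not NE.
(B, b2): Player A can switch to A (1 → 8). Not NE.
(B, b3): Player A can switch to A (2 → 4). Not NE.
(C, b1): Player A can switch to A (3 → 5). Not NE.
(C, b2): Player A can switch to A (4 → 8). Not NE.
(C, b3): Player A can switch to A (1 → 4). Not NE.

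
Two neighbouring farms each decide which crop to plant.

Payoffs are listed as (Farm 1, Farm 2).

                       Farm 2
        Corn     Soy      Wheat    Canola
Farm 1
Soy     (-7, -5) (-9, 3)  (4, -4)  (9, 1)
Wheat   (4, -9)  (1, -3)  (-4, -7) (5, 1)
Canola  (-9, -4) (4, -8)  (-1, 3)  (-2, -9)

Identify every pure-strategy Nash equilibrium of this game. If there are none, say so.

Farm 1 against Corn: payoffs -7, 4, -9 → best response Wheat.
Farm 1 against Soy: payoffs -9, 1, 4 → best response Canola.
Farm 1 against Wheat: payoffs 4, -4, -1 → best response Soy.
Farm 1 against Canola: payoffs 9, 5, -2 → best response Soy.
Farm 2 against Soy: payoffs -5, 3, -4, 1 → best response Soy.
Farm 2 against Wheat: payoffs -9, -3, -7, 1 → best response Canola.
Farm 2 against Canola: payoffs -4, -8, 3, -9 → best response Wheat.
No profile is a mutual best response for all players.

This game has no pure Nash equilibrium.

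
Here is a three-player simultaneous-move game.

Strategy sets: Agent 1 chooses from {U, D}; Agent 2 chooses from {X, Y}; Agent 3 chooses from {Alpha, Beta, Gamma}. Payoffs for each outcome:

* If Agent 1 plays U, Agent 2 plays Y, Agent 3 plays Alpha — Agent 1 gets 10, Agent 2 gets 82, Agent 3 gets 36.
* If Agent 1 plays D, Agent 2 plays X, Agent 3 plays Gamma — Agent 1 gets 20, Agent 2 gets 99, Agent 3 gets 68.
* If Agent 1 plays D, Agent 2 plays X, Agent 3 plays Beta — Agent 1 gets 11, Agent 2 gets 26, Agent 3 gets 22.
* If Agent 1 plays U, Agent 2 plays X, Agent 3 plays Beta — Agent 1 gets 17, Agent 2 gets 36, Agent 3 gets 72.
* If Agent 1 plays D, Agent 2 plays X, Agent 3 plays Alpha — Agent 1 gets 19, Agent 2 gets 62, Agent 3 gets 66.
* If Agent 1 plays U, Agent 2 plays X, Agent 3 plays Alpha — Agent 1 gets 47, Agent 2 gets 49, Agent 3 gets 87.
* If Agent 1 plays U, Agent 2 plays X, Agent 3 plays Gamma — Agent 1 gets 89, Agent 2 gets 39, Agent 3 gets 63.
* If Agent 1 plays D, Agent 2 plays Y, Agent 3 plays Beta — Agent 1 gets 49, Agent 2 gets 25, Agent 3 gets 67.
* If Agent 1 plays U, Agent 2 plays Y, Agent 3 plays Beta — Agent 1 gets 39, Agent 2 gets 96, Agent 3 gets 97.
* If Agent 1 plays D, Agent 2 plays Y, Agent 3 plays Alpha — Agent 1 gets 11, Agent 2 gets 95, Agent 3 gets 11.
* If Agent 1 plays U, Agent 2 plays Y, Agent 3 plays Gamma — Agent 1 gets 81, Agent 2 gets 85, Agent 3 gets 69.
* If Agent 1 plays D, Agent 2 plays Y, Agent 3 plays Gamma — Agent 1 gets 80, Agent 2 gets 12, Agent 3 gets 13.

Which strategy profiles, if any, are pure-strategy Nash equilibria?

(U, X, Alpha): Agent 2 can switch to Y (49 → 82). Not NE.
(U, X, Beta): Agent 2 can switch to Y (36 → 96). Not NE.
(U, X, Gamma): Agent 2 can switch to Y (39 → 85). Not NE.
(U, Y, Alpha): Agent 1 can switch to D (10 → 11). Not NE.
(U, Y, Beta): Agent 1 can switch to D (39 → 49). Not NE.
(U, Y, Gamma): Agent 3 can switch to Beta (69 → 97). Not NE.
(The remaining 6 profiles each have a profitable deviation by the same check.)

This game has no pure Nash equilibrium.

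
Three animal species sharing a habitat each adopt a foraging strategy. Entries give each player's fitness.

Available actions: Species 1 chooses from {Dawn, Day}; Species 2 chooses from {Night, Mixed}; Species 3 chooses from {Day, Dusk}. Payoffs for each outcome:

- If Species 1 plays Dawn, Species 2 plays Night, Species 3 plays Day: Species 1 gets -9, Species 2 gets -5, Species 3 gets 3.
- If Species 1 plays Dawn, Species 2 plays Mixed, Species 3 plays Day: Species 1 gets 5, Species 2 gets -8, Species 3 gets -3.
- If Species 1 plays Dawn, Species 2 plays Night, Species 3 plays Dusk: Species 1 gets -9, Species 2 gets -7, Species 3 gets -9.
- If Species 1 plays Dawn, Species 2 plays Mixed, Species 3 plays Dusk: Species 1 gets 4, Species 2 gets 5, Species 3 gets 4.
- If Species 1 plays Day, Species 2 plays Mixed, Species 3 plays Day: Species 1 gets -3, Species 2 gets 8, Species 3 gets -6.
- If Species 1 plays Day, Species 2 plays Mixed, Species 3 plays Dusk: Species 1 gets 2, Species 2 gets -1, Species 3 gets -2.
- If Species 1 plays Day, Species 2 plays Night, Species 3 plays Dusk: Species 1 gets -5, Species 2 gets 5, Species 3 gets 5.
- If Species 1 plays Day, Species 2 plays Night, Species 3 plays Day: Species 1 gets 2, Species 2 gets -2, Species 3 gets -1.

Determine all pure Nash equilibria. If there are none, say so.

(Dawn, Mixed, Dusk), (Day, Night, Dusk)

Species 1 against (Night, Day): payoffs -9, 2 → best response Day.
Species 1 against (Night, Dusk): payoffs -9, -5 → best response Day.
Species 1 against (Mixed, Day): payoffs 5, -3 → best response Dawn.
Species 1 against (Mixed, Dusk): payoffs 4, 2 → best response Dawn.
Species 2 against (Dawn, Day): payoffs -5, -8 → best response Night.
Species 2 against (Dawn, Dusk): payoffs -7, 5 → best response Mixed.
Species 2 against (Day, Day): payoffs -2, 8 → best response Mixed.
Species 2 against (Day, Dusk): payoffs 5, -1 → best response Night.
Species 3 against (Dawn, Night): payoffs 3, -9 → best response Day.
Species 3 against (Dawn, Mixed): payoffs -3, 4 → best response Dusk.
Species 3 against (Day, Night): payoffs -1, 5 → best response Dusk.
Species 3 against (Day, Mixed): payoffs -6, -2 → best response Dusk.
Mutual best responses: (Dawn, Mixed, Dusk); (Day, Night, Dusk).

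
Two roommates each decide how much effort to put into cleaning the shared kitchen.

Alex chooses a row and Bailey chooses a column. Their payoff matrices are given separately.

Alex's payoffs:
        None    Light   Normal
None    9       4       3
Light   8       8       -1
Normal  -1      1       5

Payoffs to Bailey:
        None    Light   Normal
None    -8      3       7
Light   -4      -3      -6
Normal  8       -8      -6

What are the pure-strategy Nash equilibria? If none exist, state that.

Pure NE: (Light, Light)

Mark each player's best response to every combination of opponents' strategies; a profile where every player is best-responding is a pure Nash equilibrium.
Alex against None: payoffs 9, 8, -1 → best response None.
Alex against Light: payoffs 4, 8, 1 → best response Light.
Alex against Normal: payoffs 3, -1, 5 → best response Normal.
Bailey against None: payoffs -8, 3, 7 → best response Normal.
Bailey against Light: payoffs -4, -3, -6 → best response Light.
Bailey against Normal: payoffs 8, -8, -6 → best response None.
Mutual best responses: (Light, Light).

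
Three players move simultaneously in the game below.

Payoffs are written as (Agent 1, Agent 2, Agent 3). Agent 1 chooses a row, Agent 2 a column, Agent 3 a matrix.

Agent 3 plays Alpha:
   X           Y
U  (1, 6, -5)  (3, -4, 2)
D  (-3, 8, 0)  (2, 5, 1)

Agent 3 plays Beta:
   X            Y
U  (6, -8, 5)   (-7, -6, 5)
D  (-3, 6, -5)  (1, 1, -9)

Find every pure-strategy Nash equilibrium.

(U, X, Alpha): Agent 3 can switch to Beta (-5 → 5). Not NE.
(U, X, Beta): Agent 2 can switch to Y (-8 → -6). Not NE.
(U, Y, Alpha): Agent 2 can switch to X (-4 → 6). Not NE.
(U, Y, Beta): Agent 1 can switch to D (-7 → 1). Not NE.
(D, X, Alpha): Agent 1 can switch to U (-3 → 1). Not NE.
(D, X, Beta): Agent 1 can switch to U (-3 → 6). Not NE.
(The remaining 2 profiles each have a profitable deviation by the same check.)

No pure-strategy Nash equilibrium.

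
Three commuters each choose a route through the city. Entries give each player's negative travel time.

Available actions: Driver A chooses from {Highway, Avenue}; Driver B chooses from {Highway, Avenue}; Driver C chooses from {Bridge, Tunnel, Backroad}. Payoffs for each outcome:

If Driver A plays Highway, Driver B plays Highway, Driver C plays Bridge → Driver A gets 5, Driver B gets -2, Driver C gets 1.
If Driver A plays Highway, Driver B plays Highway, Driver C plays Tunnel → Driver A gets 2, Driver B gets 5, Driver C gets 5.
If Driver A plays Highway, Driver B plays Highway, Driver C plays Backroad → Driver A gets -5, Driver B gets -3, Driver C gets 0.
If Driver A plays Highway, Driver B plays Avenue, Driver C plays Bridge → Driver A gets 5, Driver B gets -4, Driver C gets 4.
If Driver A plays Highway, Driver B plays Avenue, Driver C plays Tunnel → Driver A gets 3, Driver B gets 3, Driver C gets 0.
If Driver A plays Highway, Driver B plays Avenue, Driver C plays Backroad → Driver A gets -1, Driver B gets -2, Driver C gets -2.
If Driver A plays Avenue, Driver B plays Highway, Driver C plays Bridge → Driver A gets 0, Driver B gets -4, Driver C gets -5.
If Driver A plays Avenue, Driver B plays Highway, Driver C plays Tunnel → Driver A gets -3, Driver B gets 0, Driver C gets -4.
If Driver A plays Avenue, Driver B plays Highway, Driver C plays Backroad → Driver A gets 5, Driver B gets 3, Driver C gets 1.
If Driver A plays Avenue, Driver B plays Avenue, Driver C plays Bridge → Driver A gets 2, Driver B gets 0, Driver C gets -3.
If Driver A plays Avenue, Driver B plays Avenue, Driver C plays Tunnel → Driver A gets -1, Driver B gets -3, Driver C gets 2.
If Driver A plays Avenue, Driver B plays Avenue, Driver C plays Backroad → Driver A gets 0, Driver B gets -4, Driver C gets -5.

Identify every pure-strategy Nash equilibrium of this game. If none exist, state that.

Check each profile: it is a Nash equilibrium iff no player can strictly gain by switching unilaterally.
(Highway, Highway, Bridge): Driver C can switch to Tunnel (1 → 5). Not NE.
(Highway, Highway, Tunnel): Driver A gets 2, best alternative -3; Driver B gets 5, best alternative 3; Driver C gets 5, best alternative 1. No profitable deviation — NE.
(Highway, Highway, Backroad): Driver A can switch to Avenue (-5 → 5). Not NE.
(Highway, Avenue, Bridge): Driver B can switch to Highway (-4 → -2). Not NE.
(Highway, Avenue, Tunnel): Driver B can switch to Highway (3 → 5). Not NE.
(Highway, Avenue, Backroad): Driver A can switch to Avenue (-1 → 0). Not NE.
(Avenue, Highway, Bridge): Driver A can switch to Highway (0 → 5). Not NE.
(Avenue, Highway, Tunnel): Driver A can switch to Highway (-3 → 2). Not NE.
(Avenue, Highway, Backroad): Driver A gets 5, best alternative -5; Driver B gets 3, best alternative -4; Driver C gets 1, best alternative -4. No profitable deviation — NE.
(Avenue, Avenue, Bridge): Driver A can switch to Highway (2 → 5). Not NE.
(The remaining 2 profiles each have a profitable deviation by the same check.)

The pure Nash equilibria are (Highway, Highway, Tunnel) and (Avenue, Highway, Backroad).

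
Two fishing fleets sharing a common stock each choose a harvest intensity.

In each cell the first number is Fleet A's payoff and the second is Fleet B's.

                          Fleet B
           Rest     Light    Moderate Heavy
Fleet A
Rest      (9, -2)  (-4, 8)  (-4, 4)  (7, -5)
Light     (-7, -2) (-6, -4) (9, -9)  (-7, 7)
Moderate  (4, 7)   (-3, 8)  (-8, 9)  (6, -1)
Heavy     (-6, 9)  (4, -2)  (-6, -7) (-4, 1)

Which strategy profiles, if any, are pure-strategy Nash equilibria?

Fleet A against Rest: payoffs 9, -7, 4, -6 → best response Rest.
Fleet A against Light: payoffs -4, -6, -3, 4 → best response Heavy.
Fleet A against Moderate: payoffs -4, 9, -8, -6 → best response Light.
Fleet A against Heavy: payoffs 7, -7, 6, -4 → best response Rest.
Fleet B against Rest: payoffs -2, 8, 4, -5 → best response Light.
Fleet B against Light: payoffs -2, -4, -9, 7 → best response Heavy.
Fleet B against Moderate: payoffs 7, 8, 9, -1 → best response Moderate.
Fleet B against Heavy: payoffs 9, -2, -7, 1 → best response Rest.
No profile is a mutual best response for all players.

This game has no pure Nash equilibrium.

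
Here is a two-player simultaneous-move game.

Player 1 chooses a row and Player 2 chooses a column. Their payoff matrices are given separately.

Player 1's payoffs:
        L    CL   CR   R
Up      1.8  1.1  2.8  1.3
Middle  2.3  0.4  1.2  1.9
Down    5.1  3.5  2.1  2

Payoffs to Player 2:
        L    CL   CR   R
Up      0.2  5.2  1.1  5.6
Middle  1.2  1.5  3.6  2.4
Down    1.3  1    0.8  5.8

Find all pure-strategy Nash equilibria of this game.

(Up, L): Player 1 can switch to Middle (1.8 → 2.3). Not NE.
(Up, CL): Player 1 can switch to Down (1.1 → 3.5). Not NE.
(Up, CR): Player 2 can switch to CL (1.1 → 5.2). Not NE.
(Up, R): Player 1 can switch to Middle (1.3 → 1.9). Not NE.
(Middle, L): Player 1 can switch to Down (2.3 → 5.1). Not NE.
(Middle, CL): Player 1 can switch to Up (0.4 → 1.1). Not NE.
(Down, R): Player 1 gets 2, best alternative 1.9; Player 2 gets 5.8, best alternative 1.3. No profitable deviation — NE.
(The remaining 5 profiles each have a profitable deviation by the same check.)

The unique pure-strategy Nash equilibrium is (Down, R).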